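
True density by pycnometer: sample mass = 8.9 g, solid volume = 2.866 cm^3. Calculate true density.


TD = 8.9 / 2.866 = 3.105 g/cm^3

3.105


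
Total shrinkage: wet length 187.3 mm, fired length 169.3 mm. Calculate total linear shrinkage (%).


TS = (187.3 - 169.3) / 187.3 * 100 = 9.61%

9.61


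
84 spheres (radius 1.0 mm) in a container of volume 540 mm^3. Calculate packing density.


V_sphere = 4/3*pi*1.0^3 = 4.1888 mm^3
Total V = 84*4.1888 = 351.8592 mm^3
PD = 351.8592 / 540 = 0.652

0.652


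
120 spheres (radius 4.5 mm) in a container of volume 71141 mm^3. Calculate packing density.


V_sphere = 4/3*pi*4.5^3 = 381.7035 mm^3
Total V = 120*381.7035 = 45804.42 mm^3
PD = 45804.42 / 71141 = 0.644

0.644


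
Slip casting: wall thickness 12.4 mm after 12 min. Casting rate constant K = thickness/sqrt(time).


K = 12.4 / sqrt(12) = 12.4 / 3.4641 = 3.58 mm/min^0.5

3.58


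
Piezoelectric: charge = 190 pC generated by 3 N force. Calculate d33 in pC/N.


d33 = 190 / 3 = 63.3 pC/N

63.3


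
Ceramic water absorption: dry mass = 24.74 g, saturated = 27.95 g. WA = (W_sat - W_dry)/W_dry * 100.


WA = (27.95 - 24.74) / 24.74 * 100 = 12.97%

12.97


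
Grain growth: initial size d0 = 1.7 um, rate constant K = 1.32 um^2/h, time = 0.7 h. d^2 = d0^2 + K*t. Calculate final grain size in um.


d^2 = 1.7^2 + 1.32*0.7 = 3.814
d = sqrt(3.814) = 1.95 um

1.95


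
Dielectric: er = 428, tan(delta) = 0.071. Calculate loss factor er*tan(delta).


Loss = 428 * 0.071 = 30.388

30.388


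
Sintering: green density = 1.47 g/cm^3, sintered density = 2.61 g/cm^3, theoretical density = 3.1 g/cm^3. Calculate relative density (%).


Relative = 2.61 / 3.1 * 100 = 84.2%

84.2


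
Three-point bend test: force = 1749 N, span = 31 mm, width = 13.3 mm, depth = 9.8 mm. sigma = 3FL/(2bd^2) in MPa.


sigma = 3*1749*31/(2*13.3*9.8^2) = 63.7 MPa

63.7


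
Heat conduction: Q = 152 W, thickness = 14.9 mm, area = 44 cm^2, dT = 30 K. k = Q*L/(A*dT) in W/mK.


k = 152*14.9/1000/(44/10000*30) = 17.16 W/mK

17.16


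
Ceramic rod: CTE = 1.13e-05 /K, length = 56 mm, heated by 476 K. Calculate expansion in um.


dL = 1.13e-05 * 56 * 476 * 1000 = 301.213 um

301.213


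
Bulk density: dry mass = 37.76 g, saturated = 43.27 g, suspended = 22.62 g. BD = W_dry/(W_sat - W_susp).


BD = 37.76 / (43.27 - 22.62) = 37.76 / 20.65 = 1.829 g/cm^3

1.829


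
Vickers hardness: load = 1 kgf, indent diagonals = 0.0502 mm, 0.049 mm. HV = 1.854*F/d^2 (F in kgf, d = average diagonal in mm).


d_avg = (0.0502+0.049)/2 = 0.0496 mm
HV = 1.854*1/0.0496^2 = 754

754


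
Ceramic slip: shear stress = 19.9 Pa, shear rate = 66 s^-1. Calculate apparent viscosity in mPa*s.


eta = tau/gamma * 1000 = 19.9/66 * 1000 = 301.5 mPa*s

301.5


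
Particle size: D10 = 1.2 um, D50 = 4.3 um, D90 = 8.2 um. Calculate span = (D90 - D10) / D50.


Span = (8.2 - 1.2) / 4.3 = 7.0 / 4.3 = 1.628

1.628


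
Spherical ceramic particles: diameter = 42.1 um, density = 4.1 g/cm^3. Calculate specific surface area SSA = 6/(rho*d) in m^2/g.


SSA = 6 / (4.1 * 42.1) = 0.035 m^2/g

0.035


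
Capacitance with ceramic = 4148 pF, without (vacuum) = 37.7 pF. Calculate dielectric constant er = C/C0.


er = 4148 / 37.7 = 110.03

110.03


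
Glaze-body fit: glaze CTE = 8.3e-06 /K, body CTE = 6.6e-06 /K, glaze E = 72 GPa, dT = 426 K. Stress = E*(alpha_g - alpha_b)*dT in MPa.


Stress = 72*1000*(8.3e-06 - 6.6e-06)*426 = 52.1 MPa

52.1


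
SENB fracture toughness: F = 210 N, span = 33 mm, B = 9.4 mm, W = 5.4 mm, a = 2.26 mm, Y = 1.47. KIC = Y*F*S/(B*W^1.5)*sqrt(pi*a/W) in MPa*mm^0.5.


KIC = 1.47*210*33/(9.4*5.4^1.5)*sqrt(pi*2.26/5.4) = 99.03

99.03


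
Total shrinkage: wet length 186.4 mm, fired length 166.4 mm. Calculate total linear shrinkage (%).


TS = (186.4 - 166.4) / 186.4 * 100 = 10.73%

10.73


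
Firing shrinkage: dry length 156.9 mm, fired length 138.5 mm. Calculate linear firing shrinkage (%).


FS = (156.9 - 138.5) / 156.9 * 100 = 11.73%

11.73


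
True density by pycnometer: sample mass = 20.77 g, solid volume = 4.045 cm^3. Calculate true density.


TD = 20.77 / 4.045 = 5.135 g/cm^3

5.135


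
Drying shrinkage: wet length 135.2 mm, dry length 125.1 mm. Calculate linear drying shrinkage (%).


DS = (135.2 - 125.1) / 135.2 * 100 = 7.47%

7.47


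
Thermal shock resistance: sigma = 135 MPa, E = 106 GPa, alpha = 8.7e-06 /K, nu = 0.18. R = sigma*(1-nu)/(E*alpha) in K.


R = 135*(1-0.18)/(106*1000*8.7e-06) = 120 K

120


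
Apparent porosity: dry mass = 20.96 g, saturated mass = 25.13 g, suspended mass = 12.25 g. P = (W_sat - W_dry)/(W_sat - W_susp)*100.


P = (25.13 - 20.96) / (25.13 - 12.25) * 100 = 4.17 / 12.88 * 100 = 32.4%

32.4


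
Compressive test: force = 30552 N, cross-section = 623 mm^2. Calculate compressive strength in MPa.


CS = 30552 / 623 = 49.0 MPa

49.0


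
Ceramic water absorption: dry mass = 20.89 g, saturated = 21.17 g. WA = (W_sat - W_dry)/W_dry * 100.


WA = (21.17 - 20.89) / 20.89 * 100 = 1.34%

1.34


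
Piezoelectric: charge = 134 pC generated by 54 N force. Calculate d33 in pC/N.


d33 = 134 / 54 = 2.5 pC/N

2.5


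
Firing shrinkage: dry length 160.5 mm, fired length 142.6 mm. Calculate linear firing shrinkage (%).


FS = (160.5 - 142.6) / 160.5 * 100 = 11.15%

11.15


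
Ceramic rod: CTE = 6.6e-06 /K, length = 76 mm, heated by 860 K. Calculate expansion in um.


dL = 6.6e-06 * 76 * 860 * 1000 = 431.376 um

431.376


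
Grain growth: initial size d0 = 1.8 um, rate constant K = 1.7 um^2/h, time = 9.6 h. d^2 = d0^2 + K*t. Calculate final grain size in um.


d^2 = 1.8^2 + 1.7*9.6 = 19.56
d = sqrt(19.56) = 4.42 um

4.42


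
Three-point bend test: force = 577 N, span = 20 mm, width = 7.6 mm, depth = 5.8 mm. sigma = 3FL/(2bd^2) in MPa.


sigma = 3*577*20/(2*7.6*5.8^2) = 67.7 MPa

67.7


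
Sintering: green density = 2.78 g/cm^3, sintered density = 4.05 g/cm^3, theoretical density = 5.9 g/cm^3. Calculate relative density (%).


Relative = 4.05 / 5.9 * 100 = 68.6%

68.6


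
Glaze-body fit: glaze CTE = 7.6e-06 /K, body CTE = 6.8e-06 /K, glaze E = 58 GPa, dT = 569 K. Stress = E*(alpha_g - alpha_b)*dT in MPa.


Stress = 58*1000*(7.6e-06 - 6.8e-06)*569 = 26.4 MPa

26.4


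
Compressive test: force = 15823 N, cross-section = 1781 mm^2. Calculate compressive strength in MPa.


CS = 15823 / 1781 = 8.9 MPa

8.9


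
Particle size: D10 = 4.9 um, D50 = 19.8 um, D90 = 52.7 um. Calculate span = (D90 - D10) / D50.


Span = (52.7 - 4.9) / 19.8 = 47.8 / 19.8 = 2.414

2.414


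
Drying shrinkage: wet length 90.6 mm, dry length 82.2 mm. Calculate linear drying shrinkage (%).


DS = (90.6 - 82.2) / 90.6 * 100 = 9.27%

9.27


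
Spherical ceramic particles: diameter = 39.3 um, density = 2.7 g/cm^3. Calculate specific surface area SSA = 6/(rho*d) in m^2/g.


SSA = 6 / (2.7 * 39.3) = 0.057 m^2/g

0.057


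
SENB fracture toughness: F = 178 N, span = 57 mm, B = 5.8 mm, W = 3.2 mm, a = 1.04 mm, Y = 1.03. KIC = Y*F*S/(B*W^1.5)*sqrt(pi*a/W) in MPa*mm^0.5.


KIC = 1.03*178*57/(5.8*3.2^1.5)*sqrt(pi*1.04/3.2) = 318.05

318.05


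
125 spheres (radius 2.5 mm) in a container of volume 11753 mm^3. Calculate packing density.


V_sphere = 4/3*pi*2.5^3 = 65.4498 mm^3
Total V = 125*65.4498 = 8181.225 mm^3
PD = 8181.225 / 11753 = 0.696

0.696


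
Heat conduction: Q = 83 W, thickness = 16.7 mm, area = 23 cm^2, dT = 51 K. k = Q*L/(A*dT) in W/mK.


k = 83*16.7/1000/(23/10000*51) = 11.82 W/mK

11.82


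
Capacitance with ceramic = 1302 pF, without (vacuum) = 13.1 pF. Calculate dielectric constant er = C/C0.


er = 1302 / 13.1 = 99.39

99.39


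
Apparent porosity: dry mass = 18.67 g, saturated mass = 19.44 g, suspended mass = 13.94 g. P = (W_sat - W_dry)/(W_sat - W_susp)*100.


P = (19.44 - 18.67) / (19.44 - 13.94) * 100 = 0.77 / 5.5 * 100 = 14.0%

14.0


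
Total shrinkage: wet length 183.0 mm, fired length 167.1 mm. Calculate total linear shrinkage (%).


TS = (183.0 - 167.1) / 183.0 * 100 = 8.69%

8.69


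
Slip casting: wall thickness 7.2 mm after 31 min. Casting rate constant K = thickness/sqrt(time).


K = 7.2 / sqrt(31) = 7.2 / 5.5678 = 1.293 mm/min^0.5

1.293


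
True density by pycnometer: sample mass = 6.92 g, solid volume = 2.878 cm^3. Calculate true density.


TD = 6.92 / 2.878 = 2.404 g/cm^3

2.404


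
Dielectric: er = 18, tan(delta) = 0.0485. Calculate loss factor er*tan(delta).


Loss = 18 * 0.0485 = 0.873

0.873


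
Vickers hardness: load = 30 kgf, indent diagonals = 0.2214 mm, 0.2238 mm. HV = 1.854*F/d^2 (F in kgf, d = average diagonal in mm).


d_avg = (0.2214+0.2238)/2 = 0.2226 mm
HV = 1.854*30/0.2226^2 = 1122

1122


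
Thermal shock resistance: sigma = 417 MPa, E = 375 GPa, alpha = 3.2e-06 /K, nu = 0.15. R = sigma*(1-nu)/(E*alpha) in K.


R = 417*(1-0.15)/(375*1000*3.2e-06) = 295 K

295


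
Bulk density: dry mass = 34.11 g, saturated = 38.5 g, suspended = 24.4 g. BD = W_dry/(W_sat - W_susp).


BD = 34.11 / (38.5 - 24.4) = 34.11 / 14.1 = 2.419 g/cm^3

2.419


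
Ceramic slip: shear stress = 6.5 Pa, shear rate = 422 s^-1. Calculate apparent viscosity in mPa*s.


eta = tau/gamma * 1000 = 6.5/422 * 1000 = 15.4 mPa*s

15.4


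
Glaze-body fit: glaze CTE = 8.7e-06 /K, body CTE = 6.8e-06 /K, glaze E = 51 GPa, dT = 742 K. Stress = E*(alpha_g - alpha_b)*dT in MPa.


Stress = 51*1000*(8.7e-06 - 6.8e-06)*742 = 71.9 MPa

71.9


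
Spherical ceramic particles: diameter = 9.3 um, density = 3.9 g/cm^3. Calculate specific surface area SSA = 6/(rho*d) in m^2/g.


SSA = 6 / (3.9 * 9.3) = 0.165 m^2/g

0.165


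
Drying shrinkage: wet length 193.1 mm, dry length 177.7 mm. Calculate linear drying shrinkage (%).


DS = (193.1 - 177.7) / 193.1 * 100 = 7.98%

7.98


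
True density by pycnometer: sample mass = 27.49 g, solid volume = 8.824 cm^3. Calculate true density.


TD = 27.49 / 8.824 = 3.115 g/cm^3

3.115


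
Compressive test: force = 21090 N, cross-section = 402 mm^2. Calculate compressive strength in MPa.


CS = 21090 / 402 = 52.5 MPa

52.5


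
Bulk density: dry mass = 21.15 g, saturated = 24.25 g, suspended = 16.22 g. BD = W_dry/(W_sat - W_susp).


BD = 21.15 / (24.25 - 16.22) = 21.15 / 8.03 = 2.634 g/cm^3

2.634


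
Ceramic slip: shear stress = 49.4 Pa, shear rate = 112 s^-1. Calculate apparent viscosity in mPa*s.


eta = tau/gamma * 1000 = 49.4/112 * 1000 = 441.1 mPa*s

441.1


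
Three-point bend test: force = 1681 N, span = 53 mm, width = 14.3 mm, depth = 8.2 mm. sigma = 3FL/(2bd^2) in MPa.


sigma = 3*1681*53/(2*14.3*8.2^2) = 139.0 MPa

139.0


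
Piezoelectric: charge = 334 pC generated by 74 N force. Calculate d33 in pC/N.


d33 = 334 / 74 = 4.5 pC/N

4.5


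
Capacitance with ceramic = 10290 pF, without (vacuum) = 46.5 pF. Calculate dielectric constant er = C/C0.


er = 10290 / 46.5 = 221.29

221.29


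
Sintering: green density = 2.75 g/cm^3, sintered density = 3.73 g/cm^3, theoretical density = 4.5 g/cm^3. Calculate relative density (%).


Relative = 3.73 / 4.5 * 100 = 82.9%

82.9


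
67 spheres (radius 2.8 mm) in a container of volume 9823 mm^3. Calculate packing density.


V_sphere = 4/3*pi*2.8^3 = 91.9523 mm^3
Total V = 67*91.9523 = 6160.8041 mm^3
PD = 6160.8041 / 9823 = 0.627

0.627


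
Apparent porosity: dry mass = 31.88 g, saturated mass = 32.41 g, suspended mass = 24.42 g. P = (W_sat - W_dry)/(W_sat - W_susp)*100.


P = (32.41 - 31.88) / (32.41 - 24.42) * 100 = 0.53 / 7.99 * 100 = 6.6%

6.6


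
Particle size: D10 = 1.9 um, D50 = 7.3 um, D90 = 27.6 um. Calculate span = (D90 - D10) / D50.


Span = (27.6 - 1.9) / 7.3 = 25.7 / 7.3 = 3.521

3.521


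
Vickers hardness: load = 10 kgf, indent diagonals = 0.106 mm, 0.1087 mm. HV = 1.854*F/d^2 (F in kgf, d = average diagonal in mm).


d_avg = (0.106+0.1087)/2 = 0.10735 mm
HV = 1.854*10/0.10735^2 = 1609

1609


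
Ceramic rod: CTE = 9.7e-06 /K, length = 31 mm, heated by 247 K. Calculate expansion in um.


dL = 9.7e-06 * 31 * 247 * 1000 = 74.273 um

74.273


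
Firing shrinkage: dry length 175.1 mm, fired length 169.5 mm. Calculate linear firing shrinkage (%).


FS = (175.1 - 169.5) / 175.1 * 100 = 3.2%

3.2


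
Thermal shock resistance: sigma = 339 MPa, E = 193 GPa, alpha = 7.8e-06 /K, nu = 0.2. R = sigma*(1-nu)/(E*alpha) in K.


R = 339*(1-0.2)/(193*1000*7.8e-06) = 180 K

180


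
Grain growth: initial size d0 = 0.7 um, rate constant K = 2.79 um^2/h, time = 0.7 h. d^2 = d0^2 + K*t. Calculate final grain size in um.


d^2 = 0.7^2 + 2.79*0.7 = 2.443
d = sqrt(2.443) = 1.56 um

1.56


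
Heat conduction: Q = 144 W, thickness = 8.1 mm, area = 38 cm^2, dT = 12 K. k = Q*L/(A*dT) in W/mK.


k = 144*8.1/1000/(38/10000*12) = 25.58 W/mK

25.58


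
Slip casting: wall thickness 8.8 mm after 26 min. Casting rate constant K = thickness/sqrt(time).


K = 8.8 / sqrt(26) = 8.8 / 5.099 = 1.726 mm/min^0.5

1.726


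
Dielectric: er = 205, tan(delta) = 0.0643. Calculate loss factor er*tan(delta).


Loss = 205 * 0.0643 = 13.182

13.182


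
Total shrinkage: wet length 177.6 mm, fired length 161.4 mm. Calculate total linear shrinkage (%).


TS = (177.6 - 161.4) / 177.6 * 100 = 9.12%

9.12


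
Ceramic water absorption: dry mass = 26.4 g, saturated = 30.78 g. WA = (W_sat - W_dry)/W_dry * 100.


WA = (30.78 - 26.4) / 26.4 * 100 = 16.59%

16.59


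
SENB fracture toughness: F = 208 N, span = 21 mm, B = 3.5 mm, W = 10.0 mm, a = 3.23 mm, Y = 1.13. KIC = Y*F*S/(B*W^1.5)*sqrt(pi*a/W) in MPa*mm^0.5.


KIC = 1.13*208*21/(3.5*10.0^1.5)*sqrt(pi*3.23/10.0) = 44.92

44.92


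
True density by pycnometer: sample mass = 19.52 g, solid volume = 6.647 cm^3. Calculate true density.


TD = 19.52 / 6.647 = 2.937 g/cm^3

2.937


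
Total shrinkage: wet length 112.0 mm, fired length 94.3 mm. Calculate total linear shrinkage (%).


TS = (112.0 - 94.3) / 112.0 * 100 = 15.8%

15.8


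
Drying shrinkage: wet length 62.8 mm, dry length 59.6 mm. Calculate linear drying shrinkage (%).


DS = (62.8 - 59.6) / 62.8 * 100 = 5.1%

5.1


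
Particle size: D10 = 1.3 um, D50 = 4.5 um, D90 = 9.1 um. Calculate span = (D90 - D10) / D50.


Span = (9.1 - 1.3) / 4.5 = 7.8 / 4.5 = 1.733

1.733


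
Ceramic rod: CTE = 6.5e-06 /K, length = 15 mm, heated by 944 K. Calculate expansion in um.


dL = 6.5e-06 * 15 * 944 * 1000 = 92.04 um

92.04


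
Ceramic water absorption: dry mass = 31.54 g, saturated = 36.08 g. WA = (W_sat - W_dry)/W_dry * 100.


WA = (36.08 - 31.54) / 31.54 * 100 = 14.39%

14.39


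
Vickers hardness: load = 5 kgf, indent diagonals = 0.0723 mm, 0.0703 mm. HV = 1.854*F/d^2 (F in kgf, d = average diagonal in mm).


d_avg = (0.0723+0.0703)/2 = 0.0713 mm
HV = 1.854*5/0.0713^2 = 1823

1823


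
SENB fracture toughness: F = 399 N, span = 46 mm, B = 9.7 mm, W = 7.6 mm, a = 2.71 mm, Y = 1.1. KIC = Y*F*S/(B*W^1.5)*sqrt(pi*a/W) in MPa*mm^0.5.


KIC = 1.1*399*46/(9.7*7.6^1.5)*sqrt(pi*2.71/7.6) = 105.14

105.14


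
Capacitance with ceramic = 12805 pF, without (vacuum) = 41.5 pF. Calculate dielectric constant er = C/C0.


er = 12805 / 41.5 = 308.55

308.55


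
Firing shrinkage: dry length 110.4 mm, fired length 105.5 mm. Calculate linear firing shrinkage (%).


FS = (110.4 - 105.5) / 110.4 * 100 = 4.44%

4.44


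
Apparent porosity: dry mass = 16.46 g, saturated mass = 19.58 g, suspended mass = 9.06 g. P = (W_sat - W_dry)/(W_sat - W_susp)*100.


P = (19.58 - 16.46) / (19.58 - 9.06) * 100 = 3.12 / 10.52 * 100 = 29.7%

29.7


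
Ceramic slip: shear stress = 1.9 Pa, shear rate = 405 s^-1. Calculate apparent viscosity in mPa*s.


eta = tau/gamma * 1000 = 1.9/405 * 1000 = 4.7 mPa*s

4.7


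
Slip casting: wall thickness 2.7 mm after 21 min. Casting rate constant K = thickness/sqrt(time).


K = 2.7 / sqrt(21) = 2.7 / 4.5826 = 0.589 mm/min^0.5

0.589


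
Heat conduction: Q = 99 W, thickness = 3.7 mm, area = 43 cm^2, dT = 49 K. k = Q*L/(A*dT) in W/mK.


k = 99*3.7/1000/(43/10000*49) = 1.74 W/mK

1.74


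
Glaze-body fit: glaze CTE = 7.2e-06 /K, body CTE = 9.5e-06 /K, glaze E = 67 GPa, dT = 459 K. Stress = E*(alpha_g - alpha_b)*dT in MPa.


Stress = 67*1000*(7.2e-06 - 9.5e-06)*459 = -70.7 MPa

-70.7


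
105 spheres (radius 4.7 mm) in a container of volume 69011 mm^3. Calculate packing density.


V_sphere = 4/3*pi*4.7^3 = 434.8928 mm^3
Total V = 105*434.8928 = 45663.744 mm^3
PD = 45663.744 / 69011 = 0.662

0.662


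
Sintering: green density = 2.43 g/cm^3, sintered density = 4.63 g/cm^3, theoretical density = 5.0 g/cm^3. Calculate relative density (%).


Relative = 4.63 / 5.0 * 100 = 92.6%

92.6


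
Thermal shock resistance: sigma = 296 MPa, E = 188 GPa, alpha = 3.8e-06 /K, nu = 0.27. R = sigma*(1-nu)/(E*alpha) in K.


R = 296*(1-0.27)/(188*1000*3.8e-06) = 302 K

302


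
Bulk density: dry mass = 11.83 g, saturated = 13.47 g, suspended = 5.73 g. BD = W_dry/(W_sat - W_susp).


BD = 11.83 / (13.47 - 5.73) = 11.83 / 7.74 = 1.528 g/cm^3

1.528


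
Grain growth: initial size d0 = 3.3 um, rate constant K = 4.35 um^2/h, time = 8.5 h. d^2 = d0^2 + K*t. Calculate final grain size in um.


d^2 = 3.3^2 + 4.35*8.5 = 47.865
d = sqrt(47.865) = 6.92 um

6.92


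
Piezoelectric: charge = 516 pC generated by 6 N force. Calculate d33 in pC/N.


d33 = 516 / 6 = 86.0 pC/N

86.0


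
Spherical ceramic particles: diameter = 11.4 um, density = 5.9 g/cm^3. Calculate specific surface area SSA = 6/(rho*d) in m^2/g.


SSA = 6 / (5.9 * 11.4) = 0.089 m^2/g

0.089


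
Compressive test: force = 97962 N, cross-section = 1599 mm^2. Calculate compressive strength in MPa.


CS = 97962 / 1599 = 61.3 MPa

61.3


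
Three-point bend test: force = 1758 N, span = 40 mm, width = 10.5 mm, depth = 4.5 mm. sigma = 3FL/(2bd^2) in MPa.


sigma = 3*1758*40/(2*10.5*4.5^2) = 496.1 MPa

496.1


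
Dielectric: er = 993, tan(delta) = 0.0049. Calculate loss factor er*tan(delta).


Loss = 993 * 0.0049 = 4.866

4.866


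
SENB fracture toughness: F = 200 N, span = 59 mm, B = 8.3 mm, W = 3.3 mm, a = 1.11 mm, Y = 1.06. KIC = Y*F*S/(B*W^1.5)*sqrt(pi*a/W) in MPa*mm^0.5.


KIC = 1.06*200*59/(8.3*3.3^1.5)*sqrt(pi*1.11/3.3) = 258.42

258.42


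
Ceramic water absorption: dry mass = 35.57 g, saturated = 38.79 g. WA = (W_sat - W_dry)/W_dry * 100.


WA = (38.79 - 35.57) / 35.57 * 100 = 9.05%

9.05


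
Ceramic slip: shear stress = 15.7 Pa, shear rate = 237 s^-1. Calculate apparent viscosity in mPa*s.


eta = tau/gamma * 1000 = 15.7/237 * 1000 = 66.2 mPa*s

66.2


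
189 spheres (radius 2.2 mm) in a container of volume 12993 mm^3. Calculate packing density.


V_sphere = 4/3*pi*2.2^3 = 44.6022 mm^3
Total V = 189*44.6022 = 8429.8158 mm^3
PD = 8429.8158 / 12993 = 0.649

0.649


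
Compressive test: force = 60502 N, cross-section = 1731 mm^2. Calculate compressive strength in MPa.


CS = 60502 / 1731 = 35.0 MPa

35.0


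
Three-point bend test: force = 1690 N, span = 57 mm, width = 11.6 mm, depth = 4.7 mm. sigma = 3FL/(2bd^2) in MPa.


sigma = 3*1690*57/(2*11.6*4.7^2) = 563.9 MPa

563.9


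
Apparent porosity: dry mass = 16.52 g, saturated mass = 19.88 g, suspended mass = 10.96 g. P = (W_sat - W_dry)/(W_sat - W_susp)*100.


P = (19.88 - 16.52) / (19.88 - 10.96) * 100 = 3.36 / 8.92 * 100 = 37.7%

37.7


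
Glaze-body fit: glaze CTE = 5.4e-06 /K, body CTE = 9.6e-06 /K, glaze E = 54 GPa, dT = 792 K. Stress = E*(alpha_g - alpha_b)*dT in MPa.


Stress = 54*1000*(5.4e-06 - 9.6e-06)*792 = -179.6 MPa

-179.6


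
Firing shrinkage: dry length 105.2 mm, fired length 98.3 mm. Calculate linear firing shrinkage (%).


FS = (105.2 - 98.3) / 105.2 * 100 = 6.56%

6.56


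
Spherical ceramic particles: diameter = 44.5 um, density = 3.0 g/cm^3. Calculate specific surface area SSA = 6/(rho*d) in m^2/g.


SSA = 6 / (3.0 * 44.5) = 0.045 m^2/g

0.045


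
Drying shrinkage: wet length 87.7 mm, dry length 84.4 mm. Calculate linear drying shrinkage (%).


DS = (87.7 - 84.4) / 87.7 * 100 = 3.76%

3.76


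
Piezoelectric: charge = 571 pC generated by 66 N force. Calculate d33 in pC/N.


d33 = 571 / 66 = 8.7 pC/N

8.7


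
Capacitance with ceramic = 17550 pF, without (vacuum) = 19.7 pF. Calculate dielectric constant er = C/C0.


er = 17550 / 19.7 = 890.86

890.86


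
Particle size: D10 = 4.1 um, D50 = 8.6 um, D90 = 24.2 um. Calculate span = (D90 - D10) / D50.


Span = (24.2 - 4.1) / 8.6 = 20.1 / 8.6 = 2.337

2.337


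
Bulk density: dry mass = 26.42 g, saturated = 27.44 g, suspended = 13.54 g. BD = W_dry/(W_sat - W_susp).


BD = 26.42 / (27.44 - 13.54) = 26.42 / 13.9 = 1.901 g/cm^3

1.901


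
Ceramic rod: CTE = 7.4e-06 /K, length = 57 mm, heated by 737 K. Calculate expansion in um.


dL = 7.4e-06 * 57 * 737 * 1000 = 310.867 um

310.867


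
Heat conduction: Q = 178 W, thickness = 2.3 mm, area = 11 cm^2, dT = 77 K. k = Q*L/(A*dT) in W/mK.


k = 178*2.3/1000/(11/10000*77) = 4.83 W/mK

4.83


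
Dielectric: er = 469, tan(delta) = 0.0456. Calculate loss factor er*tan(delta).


Loss = 469 * 0.0456 = 21.386

21.386


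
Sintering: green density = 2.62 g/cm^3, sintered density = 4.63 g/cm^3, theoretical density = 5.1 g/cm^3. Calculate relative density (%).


Relative = 4.63 / 5.1 * 100 = 90.8%

90.8


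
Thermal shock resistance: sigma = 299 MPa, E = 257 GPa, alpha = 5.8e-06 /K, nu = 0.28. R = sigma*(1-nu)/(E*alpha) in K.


R = 299*(1-0.28)/(257*1000*5.8e-06) = 144 K

144


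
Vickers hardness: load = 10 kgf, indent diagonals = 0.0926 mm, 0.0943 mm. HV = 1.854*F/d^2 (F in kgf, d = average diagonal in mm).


d_avg = (0.0926+0.0943)/2 = 0.09345 mm
HV = 1.854*10/0.09345^2 = 2123

2123


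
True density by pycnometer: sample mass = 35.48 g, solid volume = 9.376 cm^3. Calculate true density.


TD = 35.48 / 9.376 = 3.784 g/cm^3

3.784


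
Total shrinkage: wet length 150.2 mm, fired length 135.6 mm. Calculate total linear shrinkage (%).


TS = (150.2 - 135.6) / 150.2 * 100 = 9.72%

9.72


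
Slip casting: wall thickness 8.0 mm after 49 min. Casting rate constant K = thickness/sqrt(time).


K = 8.0 / sqrt(49) = 8.0 / 7.0 = 1.143 mm/min^0.5

1.143


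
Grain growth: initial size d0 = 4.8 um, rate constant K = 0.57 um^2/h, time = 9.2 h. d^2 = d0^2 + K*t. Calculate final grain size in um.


d^2 = 4.8^2 + 0.57*9.2 = 28.284
d = sqrt(28.284) = 5.32 um

5.32


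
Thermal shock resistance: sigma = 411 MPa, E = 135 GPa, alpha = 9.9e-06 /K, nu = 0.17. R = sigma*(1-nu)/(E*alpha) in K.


R = 411*(1-0.17)/(135*1000*9.9e-06) = 255 K

255


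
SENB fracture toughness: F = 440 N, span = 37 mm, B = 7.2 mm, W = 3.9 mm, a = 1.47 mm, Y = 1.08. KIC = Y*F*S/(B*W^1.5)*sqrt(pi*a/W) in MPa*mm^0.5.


KIC = 1.08*440*37/(7.2*3.9^1.5)*sqrt(pi*1.47/3.9) = 345.02

345.02


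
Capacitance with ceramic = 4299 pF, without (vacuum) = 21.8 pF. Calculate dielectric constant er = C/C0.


er = 4299 / 21.8 = 197.2

197.2


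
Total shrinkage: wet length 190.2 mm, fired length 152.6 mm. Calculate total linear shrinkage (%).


TS = (190.2 - 152.6) / 190.2 * 100 = 19.77%

19.77


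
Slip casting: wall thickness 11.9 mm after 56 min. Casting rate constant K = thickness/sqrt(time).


K = 11.9 / sqrt(56) = 11.9 / 7.4833 = 1.59 mm/min^0.5

1.59


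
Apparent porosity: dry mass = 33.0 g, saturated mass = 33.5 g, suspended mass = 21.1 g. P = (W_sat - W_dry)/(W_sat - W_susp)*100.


P = (33.5 - 33.0) / (33.5 - 21.1) * 100 = 0.5 / 12.4 * 100 = 4.0%

4.0


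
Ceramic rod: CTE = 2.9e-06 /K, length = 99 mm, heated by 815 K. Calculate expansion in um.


dL = 2.9e-06 * 99 * 815 * 1000 = 233.987 um

233.987


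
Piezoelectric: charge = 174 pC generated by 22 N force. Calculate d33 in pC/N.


d33 = 174 / 22 = 7.9 pC/N

7.9


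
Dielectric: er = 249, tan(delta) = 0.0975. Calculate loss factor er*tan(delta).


Loss = 249 * 0.0975 = 24.278

24.278


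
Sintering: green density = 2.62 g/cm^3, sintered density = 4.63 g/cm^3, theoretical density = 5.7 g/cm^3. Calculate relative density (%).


Relative = 4.63 / 5.7 * 100 = 81.2%

81.2


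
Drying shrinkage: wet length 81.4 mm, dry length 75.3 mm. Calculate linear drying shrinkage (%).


DS = (81.4 - 75.3) / 81.4 * 100 = 7.49%

7.49


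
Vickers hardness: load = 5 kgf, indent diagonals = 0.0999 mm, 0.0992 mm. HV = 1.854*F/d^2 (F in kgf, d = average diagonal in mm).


d_avg = (0.0999+0.0992)/2 = 0.09955 mm
HV = 1.854*5/0.09955^2 = 935

935


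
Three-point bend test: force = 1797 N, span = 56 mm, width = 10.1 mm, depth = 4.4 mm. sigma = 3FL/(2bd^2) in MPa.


sigma = 3*1797*56/(2*10.1*4.4^2) = 772.0 MPa

772.0


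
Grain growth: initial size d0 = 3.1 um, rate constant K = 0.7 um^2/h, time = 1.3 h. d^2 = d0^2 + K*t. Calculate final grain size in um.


d^2 = 3.1^2 + 0.7*1.3 = 10.52
d = sqrt(10.52) = 3.24 um

3.24


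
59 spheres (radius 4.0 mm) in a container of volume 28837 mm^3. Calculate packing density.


V_sphere = 4/3*pi*4.0^3 = 268.0826 mm^3
Total V = 59*268.0826 = 15816.8734 mm^3
PD = 15816.8734 / 28837 = 0.548

0.548


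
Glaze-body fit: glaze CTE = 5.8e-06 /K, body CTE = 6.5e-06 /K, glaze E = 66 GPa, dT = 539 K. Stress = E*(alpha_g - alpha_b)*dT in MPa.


Stress = 66*1000*(5.8e-06 - 6.5e-06)*539 = -24.9 MPa

-24.9


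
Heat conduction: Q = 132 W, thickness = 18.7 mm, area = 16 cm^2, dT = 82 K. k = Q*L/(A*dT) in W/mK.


k = 132*18.7/1000/(16/10000*82) = 18.81 W/mK

18.81


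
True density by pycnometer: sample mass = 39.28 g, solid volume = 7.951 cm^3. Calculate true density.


TD = 39.28 / 7.951 = 4.94 g/cm^3

4.94


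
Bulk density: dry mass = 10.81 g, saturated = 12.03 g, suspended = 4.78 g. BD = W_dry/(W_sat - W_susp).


BD = 10.81 / (12.03 - 4.78) = 10.81 / 7.25 = 1.491 g/cm^3

1.491


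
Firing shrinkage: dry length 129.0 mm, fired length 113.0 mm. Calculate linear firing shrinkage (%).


FS = (129.0 - 113.0) / 129.0 * 100 = 12.4%

12.4


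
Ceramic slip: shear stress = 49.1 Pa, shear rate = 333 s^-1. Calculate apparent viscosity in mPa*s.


eta = tau/gamma * 1000 = 49.1/333 * 1000 = 147.4 mPa*s

147.4


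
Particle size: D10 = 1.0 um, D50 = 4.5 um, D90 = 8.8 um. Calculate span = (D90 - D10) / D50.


Span = (8.8 - 1.0) / 4.5 = 7.8 / 4.5 = 1.733

1.733


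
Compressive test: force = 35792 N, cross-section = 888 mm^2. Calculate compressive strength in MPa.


CS = 35792 / 888 = 40.3 MPa

40.3


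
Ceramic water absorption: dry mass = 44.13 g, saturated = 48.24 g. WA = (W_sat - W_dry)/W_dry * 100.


WA = (48.24 - 44.13) / 44.13 * 100 = 9.31%

9.31


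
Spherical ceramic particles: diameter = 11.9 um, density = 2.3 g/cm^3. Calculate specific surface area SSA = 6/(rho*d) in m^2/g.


SSA = 6 / (2.3 * 11.9) = 0.219 m^2/g

0.219


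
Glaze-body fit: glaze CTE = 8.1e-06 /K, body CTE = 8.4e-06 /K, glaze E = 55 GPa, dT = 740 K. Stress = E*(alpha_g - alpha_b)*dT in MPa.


Stress = 55*1000*(8.1e-06 - 8.4e-06)*740 = -12.2 MPa

-12.2


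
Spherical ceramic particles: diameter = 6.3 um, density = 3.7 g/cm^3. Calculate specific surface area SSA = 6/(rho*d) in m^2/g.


SSA = 6 / (3.7 * 6.3) = 0.257 m^2/g

0.257


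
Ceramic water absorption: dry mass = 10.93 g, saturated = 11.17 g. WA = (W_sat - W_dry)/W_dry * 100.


WA = (11.17 - 10.93) / 10.93 * 100 = 2.2%

2.2


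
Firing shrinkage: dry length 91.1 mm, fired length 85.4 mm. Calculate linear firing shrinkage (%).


FS = (91.1 - 85.4) / 91.1 * 100 = 6.26%

6.26


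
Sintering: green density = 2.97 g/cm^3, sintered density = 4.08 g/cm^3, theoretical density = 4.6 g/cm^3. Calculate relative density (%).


Relative = 4.08 / 4.6 * 100 = 88.7%

88.7


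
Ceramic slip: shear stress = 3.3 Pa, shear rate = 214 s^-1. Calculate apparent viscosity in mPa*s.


eta = tau/gamma * 1000 = 3.3/214 * 1000 = 15.4 mPa*s

15.4


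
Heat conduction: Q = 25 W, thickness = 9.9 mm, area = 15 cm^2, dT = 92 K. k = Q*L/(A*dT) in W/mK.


k = 25*9.9/1000/(15/10000*92) = 1.79 W/mK

1.79


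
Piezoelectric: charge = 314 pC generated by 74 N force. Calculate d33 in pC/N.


d33 = 314 / 74 = 4.2 pC/N

4.2


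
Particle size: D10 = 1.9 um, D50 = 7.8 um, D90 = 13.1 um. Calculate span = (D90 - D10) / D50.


Span = (13.1 - 1.9) / 7.8 = 11.2 / 7.8 = 1.436

1.436


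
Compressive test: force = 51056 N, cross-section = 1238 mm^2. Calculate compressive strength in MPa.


CS = 51056 / 1238 = 41.2 MPa

41.2


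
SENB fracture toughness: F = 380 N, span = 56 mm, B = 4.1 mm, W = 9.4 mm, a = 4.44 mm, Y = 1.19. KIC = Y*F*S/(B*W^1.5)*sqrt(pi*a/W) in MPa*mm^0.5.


KIC = 1.19*380*56/(4.1*9.4^1.5)*sqrt(pi*4.44/9.4) = 261.06

261.06


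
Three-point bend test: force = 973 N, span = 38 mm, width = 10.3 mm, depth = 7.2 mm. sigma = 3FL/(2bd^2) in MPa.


sigma = 3*973*38/(2*10.3*7.2^2) = 103.9 MPa

103.9


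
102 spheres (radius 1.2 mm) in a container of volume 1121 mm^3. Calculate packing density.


V_sphere = 4/3*pi*1.2^3 = 7.2382 mm^3
Total V = 102*7.2382 = 738.2964 mm^3
PD = 738.2964 / 1121 = 0.659

0.659


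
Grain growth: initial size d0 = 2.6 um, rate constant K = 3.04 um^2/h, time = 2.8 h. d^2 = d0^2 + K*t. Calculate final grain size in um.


d^2 = 2.6^2 + 3.04*2.8 = 15.272
d = sqrt(15.272) = 3.91 um

3.91


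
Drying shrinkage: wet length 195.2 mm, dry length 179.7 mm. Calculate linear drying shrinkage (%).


DS = (195.2 - 179.7) / 195.2 * 100 = 7.94%

7.94


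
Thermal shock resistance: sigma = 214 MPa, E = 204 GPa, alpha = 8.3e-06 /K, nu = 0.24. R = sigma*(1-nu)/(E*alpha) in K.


R = 214*(1-0.24)/(204*1000*8.3e-06) = 96 K

96


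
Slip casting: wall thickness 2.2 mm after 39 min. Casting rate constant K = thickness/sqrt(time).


K = 2.2 / sqrt(39) = 2.2 / 6.245 = 0.352 mm/min^0.5

0.352


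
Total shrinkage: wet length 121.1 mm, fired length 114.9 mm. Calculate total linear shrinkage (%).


TS = (121.1 - 114.9) / 121.1 * 100 = 5.12%

5.12


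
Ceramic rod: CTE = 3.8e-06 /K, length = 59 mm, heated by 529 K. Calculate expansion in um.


dL = 3.8e-06 * 59 * 529 * 1000 = 118.602 um

118.602


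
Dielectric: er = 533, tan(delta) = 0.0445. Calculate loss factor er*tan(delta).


Loss = 533 * 0.0445 = 23.719

23.719


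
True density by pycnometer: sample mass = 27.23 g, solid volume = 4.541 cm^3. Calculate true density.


TD = 27.23 / 4.541 = 5.996 g/cm^3

5.996


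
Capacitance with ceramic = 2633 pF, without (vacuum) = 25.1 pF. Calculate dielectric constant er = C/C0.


er = 2633 / 25.1 = 104.9

104.9


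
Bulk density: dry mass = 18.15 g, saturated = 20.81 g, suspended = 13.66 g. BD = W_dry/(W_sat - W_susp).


BD = 18.15 / (20.81 - 13.66) = 18.15 / 7.15 = 2.538 g/cm^3

2.538


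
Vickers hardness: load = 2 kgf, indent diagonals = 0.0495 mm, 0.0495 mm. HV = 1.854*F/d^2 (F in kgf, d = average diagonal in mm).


d_avg = (0.0495+0.0495)/2 = 0.0495 mm
HV = 1.854*2/0.0495^2 = 1513

1513


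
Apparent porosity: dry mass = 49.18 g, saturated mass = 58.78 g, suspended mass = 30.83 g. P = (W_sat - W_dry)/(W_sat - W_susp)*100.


P = (58.78 - 49.18) / (58.78 - 30.83) * 100 = 9.6 / 27.95 * 100 = 34.3%

34.3


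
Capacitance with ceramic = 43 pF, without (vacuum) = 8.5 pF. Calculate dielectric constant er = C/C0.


er = 43 / 8.5 = 5.06

5.06


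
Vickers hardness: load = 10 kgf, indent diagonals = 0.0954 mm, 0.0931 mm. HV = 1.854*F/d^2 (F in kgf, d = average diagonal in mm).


d_avg = (0.0954+0.0931)/2 = 0.09425 mm
HV = 1.854*10/0.09425^2 = 2087

2087


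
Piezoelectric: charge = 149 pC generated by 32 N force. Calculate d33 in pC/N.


d33 = 149 / 32 = 4.7 pC/N

4.7


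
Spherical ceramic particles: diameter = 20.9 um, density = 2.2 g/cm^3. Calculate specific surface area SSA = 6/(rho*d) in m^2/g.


SSA = 6 / (2.2 * 20.9) = 0.13 m^2/g

0.13


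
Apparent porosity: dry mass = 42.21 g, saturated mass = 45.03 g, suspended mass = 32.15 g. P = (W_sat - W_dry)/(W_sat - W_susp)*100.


P = (45.03 - 42.21) / (45.03 - 32.15) * 100 = 2.82 / 12.88 * 100 = 21.9%

21.9


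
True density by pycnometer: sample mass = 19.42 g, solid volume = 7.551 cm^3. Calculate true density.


TD = 19.42 / 7.551 = 2.572 g/cm^3

2.572


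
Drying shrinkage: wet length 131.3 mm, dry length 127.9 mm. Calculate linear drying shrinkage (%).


DS = (131.3 - 127.9) / 131.3 * 100 = 2.59%

2.59


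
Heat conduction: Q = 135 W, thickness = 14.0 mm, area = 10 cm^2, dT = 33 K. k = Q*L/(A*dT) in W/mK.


k = 135*14.0/1000/(10/10000*33) = 57.27 W/mK

57.27


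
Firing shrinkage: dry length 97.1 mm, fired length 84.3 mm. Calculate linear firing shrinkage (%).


FS = (97.1 - 84.3) / 97.1 * 100 = 13.18%

13.18


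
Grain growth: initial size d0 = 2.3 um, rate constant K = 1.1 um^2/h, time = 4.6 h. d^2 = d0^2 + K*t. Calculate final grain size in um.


d^2 = 2.3^2 + 1.1*4.6 = 10.35
d = sqrt(10.35) = 3.22 um

3.22


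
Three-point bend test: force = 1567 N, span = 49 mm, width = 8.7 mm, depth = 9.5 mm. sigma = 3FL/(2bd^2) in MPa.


sigma = 3*1567*49/(2*8.7*9.5^2) = 146.7 MPa

146.7


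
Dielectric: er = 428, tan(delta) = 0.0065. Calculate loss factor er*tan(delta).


Loss = 428 * 0.0065 = 2.782

2.782


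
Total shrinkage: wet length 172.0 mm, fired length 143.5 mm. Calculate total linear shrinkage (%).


TS = (172.0 - 143.5) / 172.0 * 100 = 16.57%

16.57


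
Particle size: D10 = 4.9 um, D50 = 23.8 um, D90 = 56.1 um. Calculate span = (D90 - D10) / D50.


Span = (56.1 - 4.9) / 23.8 = 51.2 / 23.8 = 2.151

2.151


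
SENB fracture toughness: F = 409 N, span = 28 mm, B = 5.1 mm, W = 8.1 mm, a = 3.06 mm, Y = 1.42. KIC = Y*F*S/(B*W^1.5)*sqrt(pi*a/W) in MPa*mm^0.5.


KIC = 1.42*409*28/(5.1*8.1^1.5)*sqrt(pi*3.06/8.1) = 150.68

150.68


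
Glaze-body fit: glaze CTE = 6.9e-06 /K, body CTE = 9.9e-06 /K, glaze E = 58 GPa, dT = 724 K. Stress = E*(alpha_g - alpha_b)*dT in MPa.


Stress = 58*1000*(6.9e-06 - 9.9e-06)*724 = -126.0 MPa

-126.0


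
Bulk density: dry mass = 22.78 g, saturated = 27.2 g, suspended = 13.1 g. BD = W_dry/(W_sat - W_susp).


BD = 22.78 / (27.2 - 13.1) = 22.78 / 14.1 = 1.616 g/cm^3

1.616


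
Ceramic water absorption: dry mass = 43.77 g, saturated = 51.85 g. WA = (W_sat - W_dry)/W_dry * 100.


WA = (51.85 - 43.77) / 43.77 * 100 = 18.46%

18.46


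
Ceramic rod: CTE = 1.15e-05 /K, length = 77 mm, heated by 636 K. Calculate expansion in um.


dL = 1.15e-05 * 77 * 636 * 1000 = 563.178 um

563.178


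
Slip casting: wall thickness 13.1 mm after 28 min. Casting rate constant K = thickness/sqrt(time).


K = 13.1 / sqrt(28) = 13.1 / 5.2915 = 2.476 mm/min^0.5

2.476


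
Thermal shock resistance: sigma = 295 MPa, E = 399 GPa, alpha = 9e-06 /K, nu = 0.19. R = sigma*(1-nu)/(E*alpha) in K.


R = 295*(1-0.19)/(399*1000*9e-06) = 67 K

67


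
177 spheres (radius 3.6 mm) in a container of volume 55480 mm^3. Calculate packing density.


V_sphere = 4/3*pi*3.6^3 = 195.4322 mm^3
Total V = 177*195.4322 = 34591.4994 mm^3
PD = 34591.4994 / 55480 = 0.623

0.623


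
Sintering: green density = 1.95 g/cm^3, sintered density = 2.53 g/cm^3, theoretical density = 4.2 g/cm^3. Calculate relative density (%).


Relative = 2.53 / 4.2 * 100 = 60.2%

60.2


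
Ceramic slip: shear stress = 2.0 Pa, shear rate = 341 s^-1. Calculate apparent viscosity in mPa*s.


eta = tau/gamma * 1000 = 2.0/341 * 1000 = 5.9 mPa*s

5.9


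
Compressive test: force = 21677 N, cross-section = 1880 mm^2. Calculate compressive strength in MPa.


CS = 21677 / 1880 = 11.5 MPa

11.5


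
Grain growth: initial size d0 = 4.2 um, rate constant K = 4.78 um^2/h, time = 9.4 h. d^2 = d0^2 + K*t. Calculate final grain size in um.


d^2 = 4.2^2 + 4.78*9.4 = 62.572
d = sqrt(62.572) = 7.91 um

7.91


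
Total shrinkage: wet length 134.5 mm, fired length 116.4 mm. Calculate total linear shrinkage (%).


TS = (134.5 - 116.4) / 134.5 * 100 = 13.46%

13.46


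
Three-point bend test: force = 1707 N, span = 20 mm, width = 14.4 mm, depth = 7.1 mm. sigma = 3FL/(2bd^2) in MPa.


sigma = 3*1707*20/(2*14.4*7.1^2) = 70.5 MPa

70.5


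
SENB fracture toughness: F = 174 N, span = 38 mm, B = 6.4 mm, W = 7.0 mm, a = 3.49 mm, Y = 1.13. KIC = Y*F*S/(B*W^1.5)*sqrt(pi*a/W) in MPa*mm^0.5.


KIC = 1.13*174*38/(6.4*7.0^1.5)*sqrt(pi*3.49/7.0) = 78.89

78.89


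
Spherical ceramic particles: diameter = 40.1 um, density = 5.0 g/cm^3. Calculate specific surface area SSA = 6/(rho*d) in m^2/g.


SSA = 6 / (5.0 * 40.1) = 0.03 m^2/g

0.03


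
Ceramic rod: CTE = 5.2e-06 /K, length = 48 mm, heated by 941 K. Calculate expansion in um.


dL = 5.2e-06 * 48 * 941 * 1000 = 234.874 um

234.874


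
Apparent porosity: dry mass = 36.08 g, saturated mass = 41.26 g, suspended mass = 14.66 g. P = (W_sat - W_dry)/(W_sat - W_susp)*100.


P = (41.26 - 36.08) / (41.26 - 14.66) * 100 = 5.18 / 26.6 * 100 = 19.5%

19.5


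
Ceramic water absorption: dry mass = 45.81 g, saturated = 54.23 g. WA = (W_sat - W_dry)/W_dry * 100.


WA = (54.23 - 45.81) / 45.81 * 100 = 18.38%

18.38


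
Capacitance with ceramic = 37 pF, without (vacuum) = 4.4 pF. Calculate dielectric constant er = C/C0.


er = 37 / 4.4 = 8.41

8.41


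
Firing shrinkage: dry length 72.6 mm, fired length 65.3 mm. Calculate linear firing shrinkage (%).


FS = (72.6 - 65.3) / 72.6 * 100 = 10.06%

10.06


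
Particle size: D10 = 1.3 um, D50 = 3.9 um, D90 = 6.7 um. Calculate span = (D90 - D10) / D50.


Span = (6.7 - 1.3) / 3.9 = 5.4 / 3.9 = 1.385

1.385


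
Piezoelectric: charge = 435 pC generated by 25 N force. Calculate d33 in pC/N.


d33 = 435 / 25 = 17.4 pC/N

17.4


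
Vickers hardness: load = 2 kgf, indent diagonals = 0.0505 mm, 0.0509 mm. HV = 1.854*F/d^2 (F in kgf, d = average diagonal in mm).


d_avg = (0.0505+0.0509)/2 = 0.0507 mm
HV = 1.854*2/0.0507^2 = 1443

1443


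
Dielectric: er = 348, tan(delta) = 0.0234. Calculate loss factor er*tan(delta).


Loss = 348 * 0.0234 = 8.143

8.143


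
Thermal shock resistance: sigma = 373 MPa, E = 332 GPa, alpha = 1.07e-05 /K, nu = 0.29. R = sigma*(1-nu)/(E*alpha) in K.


R = 373*(1-0.29)/(332*1000*1.07e-05) = 75 K

75


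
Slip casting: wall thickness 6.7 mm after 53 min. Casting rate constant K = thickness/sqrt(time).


K = 6.7 / sqrt(53) = 6.7 / 7.2801 = 0.92 mm/min^0.5

0.92


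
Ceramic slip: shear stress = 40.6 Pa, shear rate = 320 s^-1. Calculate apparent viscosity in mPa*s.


eta = tau/gamma * 1000 = 40.6/320 * 1000 = 126.9 mPa*s

126.9


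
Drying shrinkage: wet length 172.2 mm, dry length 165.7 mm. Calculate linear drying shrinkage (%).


DS = (172.2 - 165.7) / 172.2 * 100 = 3.77%

3.77


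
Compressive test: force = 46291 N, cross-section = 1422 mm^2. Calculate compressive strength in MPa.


CS = 46291 / 1422 = 32.6 MPa

32.6


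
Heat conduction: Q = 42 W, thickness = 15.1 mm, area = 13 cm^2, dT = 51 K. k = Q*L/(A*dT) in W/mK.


k = 42*15.1/1000/(13/10000*51) = 9.57 W/mK

9.57


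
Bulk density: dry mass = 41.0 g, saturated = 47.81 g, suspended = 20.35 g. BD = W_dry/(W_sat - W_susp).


BD = 41.0 / (47.81 - 20.35) = 41.0 / 27.46 = 1.493 g/cm^3

1.493


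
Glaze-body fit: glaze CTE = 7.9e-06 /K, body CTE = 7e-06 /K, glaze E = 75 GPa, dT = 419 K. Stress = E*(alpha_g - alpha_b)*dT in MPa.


Stress = 75*1000*(7.9e-06 - 7e-06)*419 = 28.3 MPa

28.3
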